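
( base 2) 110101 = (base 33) 1K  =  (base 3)1222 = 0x35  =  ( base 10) 53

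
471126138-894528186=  - 423402048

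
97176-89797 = 7379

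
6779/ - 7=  - 969  +  4/7= -  968.43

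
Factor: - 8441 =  - 23^1* 367^1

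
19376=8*2422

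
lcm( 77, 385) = 385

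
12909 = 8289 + 4620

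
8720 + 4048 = 12768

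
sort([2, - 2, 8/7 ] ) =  [ - 2, 8/7, 2 ]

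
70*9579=670530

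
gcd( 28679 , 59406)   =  1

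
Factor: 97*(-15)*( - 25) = 36375 = 3^1*5^3*97^1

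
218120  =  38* 5740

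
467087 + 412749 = 879836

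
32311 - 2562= 29749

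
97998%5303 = 2544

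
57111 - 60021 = - 2910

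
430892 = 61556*7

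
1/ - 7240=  - 1 + 7239/7240 = - 0.00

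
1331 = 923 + 408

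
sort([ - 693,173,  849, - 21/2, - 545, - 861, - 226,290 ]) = [- 861, - 693 , - 545, - 226, - 21/2,  173, 290,849 ]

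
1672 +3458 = 5130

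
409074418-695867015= -286792597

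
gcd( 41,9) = 1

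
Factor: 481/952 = 2^( - 3)*7^(  -  1)*13^1 * 17^( - 1)*37^1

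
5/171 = 5/171 = 0.03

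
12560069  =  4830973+7729096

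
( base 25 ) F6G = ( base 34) 88l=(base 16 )2545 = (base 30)ai1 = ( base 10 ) 9541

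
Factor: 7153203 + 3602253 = 2^7*3^1*37^1 * 757^1 =10755456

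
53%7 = 4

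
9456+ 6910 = 16366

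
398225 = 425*937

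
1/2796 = 1/2796 = 0.00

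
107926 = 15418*7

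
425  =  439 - 14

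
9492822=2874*3303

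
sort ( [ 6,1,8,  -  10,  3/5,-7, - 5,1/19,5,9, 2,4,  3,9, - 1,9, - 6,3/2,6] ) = [ - 10, - 7, - 6, - 5, - 1,1/19, 3/5, 1,3/2,2,3, 4,5,6,6,8,9,9,9 ]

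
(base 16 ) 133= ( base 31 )9s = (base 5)2212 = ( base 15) 157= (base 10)307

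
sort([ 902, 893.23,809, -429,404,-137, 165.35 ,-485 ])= [ - 485, - 429,-137, 165.35, 404 , 809, 893.23, 902]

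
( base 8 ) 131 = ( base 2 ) 1011001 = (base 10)89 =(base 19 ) 4d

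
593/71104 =593/71104 = 0.01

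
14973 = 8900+6073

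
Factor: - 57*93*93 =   -  492993=- 3^3*19^1*31^2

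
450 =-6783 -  - 7233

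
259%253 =6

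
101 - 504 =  - 403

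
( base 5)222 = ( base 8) 76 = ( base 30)22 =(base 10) 62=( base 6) 142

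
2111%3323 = 2111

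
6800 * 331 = 2250800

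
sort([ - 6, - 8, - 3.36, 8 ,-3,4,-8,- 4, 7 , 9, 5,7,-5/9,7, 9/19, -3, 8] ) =[-8,  -  8,-6, - 4  ,-3.36,- 3, - 3,- 5/9,9/19,4,5, 7, 7, 7,8,8,  9 ]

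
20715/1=20715 = 20715.00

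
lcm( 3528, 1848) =38808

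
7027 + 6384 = 13411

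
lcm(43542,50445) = 4136490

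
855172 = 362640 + 492532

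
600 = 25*24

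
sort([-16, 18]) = [-16,18 ] 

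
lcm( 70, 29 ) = 2030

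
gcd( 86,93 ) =1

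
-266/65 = -266/65 = - 4.09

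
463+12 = 475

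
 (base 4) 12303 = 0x1b3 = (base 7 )1161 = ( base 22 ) JH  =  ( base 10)435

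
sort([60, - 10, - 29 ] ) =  [- 29, - 10,60 ]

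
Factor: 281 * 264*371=2^3*3^1 * 7^1*11^1 * 53^1 *281^1 = 27522264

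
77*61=4697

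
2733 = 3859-1126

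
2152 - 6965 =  - 4813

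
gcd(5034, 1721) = 1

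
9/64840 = 9/64840 = 0.00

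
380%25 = 5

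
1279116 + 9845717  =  11124833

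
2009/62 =32 + 25/62 = 32.40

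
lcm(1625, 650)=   3250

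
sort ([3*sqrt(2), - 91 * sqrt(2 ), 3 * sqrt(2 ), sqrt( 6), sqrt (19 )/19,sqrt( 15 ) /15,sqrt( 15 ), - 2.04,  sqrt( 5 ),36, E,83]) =[ -91*sqrt( 2), - 2.04,sqrt (19 )/19, sqrt(15 )/15, sqrt( 5 ),  sqrt(6), E,sqrt(15 ),3* sqrt( 2 ),3*sqrt( 2 ),36,83 ]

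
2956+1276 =4232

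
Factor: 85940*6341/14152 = 2^(  -  1 )*5^1*17^1*29^( - 1)*61^(-1)*373^1 * 4297^1 = 136236385/3538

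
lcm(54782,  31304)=219128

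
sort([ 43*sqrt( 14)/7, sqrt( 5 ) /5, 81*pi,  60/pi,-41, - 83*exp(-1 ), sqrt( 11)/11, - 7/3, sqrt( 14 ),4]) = [ - 41, - 83 * exp( - 1), - 7/3,sqrt( 11) /11,  sqrt (5)/5,sqrt( 14), 4, 60/pi,43*sqrt(14 )/7,81*pi ] 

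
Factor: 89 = 89^1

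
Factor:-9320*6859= - 63925880 = - 2^3*5^1*19^3*233^1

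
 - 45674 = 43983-89657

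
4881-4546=335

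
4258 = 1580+2678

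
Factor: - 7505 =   -  5^1 * 19^1  *  79^1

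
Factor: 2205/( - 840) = -2^( - 3)*3^1*7^1=-21/8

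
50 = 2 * 25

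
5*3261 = 16305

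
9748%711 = 505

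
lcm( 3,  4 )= 12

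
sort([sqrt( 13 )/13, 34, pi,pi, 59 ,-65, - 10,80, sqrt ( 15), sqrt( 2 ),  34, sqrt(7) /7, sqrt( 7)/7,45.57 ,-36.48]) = [ - 65, - 36.48,  -  10 , sqrt(13) /13,sqrt( 7 ) /7,sqrt (7 ) /7, sqrt( 2), pi,pi, sqrt (15),34,34,45.57,  59,80] 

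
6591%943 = 933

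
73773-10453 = 63320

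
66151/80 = 66151/80= 826.89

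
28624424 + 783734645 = 812359069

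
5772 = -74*(-78)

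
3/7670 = 3/7670 =0.00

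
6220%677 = 127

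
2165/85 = 25+8/17  =  25.47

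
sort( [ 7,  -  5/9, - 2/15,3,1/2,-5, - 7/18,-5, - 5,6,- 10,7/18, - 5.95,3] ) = [-10, - 5.95,-5,  -  5, - 5,-5/9, - 7/18,  -  2/15,7/18,1/2,  3,3,6, 7]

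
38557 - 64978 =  - 26421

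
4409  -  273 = 4136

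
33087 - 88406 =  - 55319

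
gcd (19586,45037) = 1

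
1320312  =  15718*84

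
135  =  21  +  114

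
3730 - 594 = 3136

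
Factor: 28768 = 2^5*29^1*31^1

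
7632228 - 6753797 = 878431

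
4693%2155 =383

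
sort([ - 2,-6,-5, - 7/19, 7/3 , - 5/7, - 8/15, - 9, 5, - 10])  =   [ - 10,- 9, - 6, - 5, - 2,  -  5/7, - 8/15, - 7/19,7/3,5 ] 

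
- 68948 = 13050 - 81998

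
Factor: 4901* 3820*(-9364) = -2^4*5^1*13^2*29^1*191^1*2341^1 =- 175311122480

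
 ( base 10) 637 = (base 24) 12d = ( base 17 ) 238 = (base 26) od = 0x27D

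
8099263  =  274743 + 7824520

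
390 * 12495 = 4873050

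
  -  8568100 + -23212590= - 31780690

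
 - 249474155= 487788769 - 737262924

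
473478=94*5037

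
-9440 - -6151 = -3289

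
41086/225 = 41086/225 = 182.60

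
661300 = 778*850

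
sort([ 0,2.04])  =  [ 0  ,  2.04 ] 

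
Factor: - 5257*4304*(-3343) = 75639145904 = 2^4*7^1*269^1*  751^1*3343^1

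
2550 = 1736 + 814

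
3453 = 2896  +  557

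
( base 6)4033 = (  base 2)1101110101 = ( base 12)619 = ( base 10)885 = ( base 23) 1fb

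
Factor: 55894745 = 5^1*29^1*385481^1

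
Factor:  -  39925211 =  - 39925211^1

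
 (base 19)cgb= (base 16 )1227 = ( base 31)4ps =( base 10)4647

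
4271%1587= 1097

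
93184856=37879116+55305740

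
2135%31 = 27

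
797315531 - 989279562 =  - 191964031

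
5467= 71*77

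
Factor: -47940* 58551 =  - 2806934940 = - 2^2 * 3^2* 5^1*17^1*29^1 * 47^1 *673^1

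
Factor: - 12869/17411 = -17/23= -  17^1 * 23^( - 1)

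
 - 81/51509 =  - 81/51509 =- 0.00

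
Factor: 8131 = 47^1*173^1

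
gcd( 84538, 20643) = 983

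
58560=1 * 58560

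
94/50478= 1/537 = 0.00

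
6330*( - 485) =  - 3070050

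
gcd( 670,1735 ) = 5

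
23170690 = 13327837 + 9842853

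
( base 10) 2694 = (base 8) 5206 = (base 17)958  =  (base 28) 3c6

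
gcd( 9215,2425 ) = 485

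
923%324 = 275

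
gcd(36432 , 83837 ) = 1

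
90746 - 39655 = 51091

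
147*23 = 3381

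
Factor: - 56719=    -13^1 * 4363^1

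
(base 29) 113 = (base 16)369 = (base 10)873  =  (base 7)2355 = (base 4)31221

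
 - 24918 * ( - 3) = 74754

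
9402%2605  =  1587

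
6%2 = 0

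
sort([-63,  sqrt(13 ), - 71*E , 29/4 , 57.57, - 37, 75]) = [ - 71 *E, - 63, - 37,sqrt(13 ), 29/4, 57.57,75 ] 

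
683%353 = 330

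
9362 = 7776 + 1586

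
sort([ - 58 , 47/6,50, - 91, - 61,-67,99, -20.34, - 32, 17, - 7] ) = [ - 91, - 67, - 61, - 58, - 32,-20.34, - 7, 47/6,17,  50, 99]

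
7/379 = 7/379 =0.02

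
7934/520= 15 + 67/260 = 15.26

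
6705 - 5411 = 1294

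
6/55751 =6/55751=0.00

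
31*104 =3224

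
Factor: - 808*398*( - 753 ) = 2^4*3^1*101^1*199^1*251^1  =  242152752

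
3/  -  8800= - 3/8800=- 0.00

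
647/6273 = 647/6273 = 0.10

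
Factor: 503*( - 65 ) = -5^1*13^1*503^1 =-32695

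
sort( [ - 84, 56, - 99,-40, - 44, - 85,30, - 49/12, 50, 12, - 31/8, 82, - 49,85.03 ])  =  [  -  99,- 85 , - 84, - 49, - 44, - 40,-49/12, - 31/8,12,30 , 50,56,82,85.03] 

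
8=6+2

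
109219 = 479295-370076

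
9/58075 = 9/58075 = 0.00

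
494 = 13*38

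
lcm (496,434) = 3472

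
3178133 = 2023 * 1571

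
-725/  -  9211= 725/9211 = 0.08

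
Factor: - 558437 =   -  11^1 * 50767^1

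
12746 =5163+7583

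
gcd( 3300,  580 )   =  20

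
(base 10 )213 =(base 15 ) E3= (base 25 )8D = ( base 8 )325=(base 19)b4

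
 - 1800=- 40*45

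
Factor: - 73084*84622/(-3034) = 2^2*11^2*29^1*37^( - 1)*41^(-1 )*151^1*1459^1 =3092257124/1517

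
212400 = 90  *2360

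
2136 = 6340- 4204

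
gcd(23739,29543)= 1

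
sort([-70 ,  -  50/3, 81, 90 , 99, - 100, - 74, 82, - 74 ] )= [ - 100,-74, - 74,-70, - 50/3,81,82,90, 99] 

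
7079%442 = 7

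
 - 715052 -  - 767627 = 52575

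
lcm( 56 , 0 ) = 0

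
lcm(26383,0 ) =0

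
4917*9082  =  44656194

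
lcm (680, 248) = 21080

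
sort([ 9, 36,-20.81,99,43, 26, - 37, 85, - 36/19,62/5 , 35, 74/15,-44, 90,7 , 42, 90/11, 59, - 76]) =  [ - 76 , - 44, - 37, - 20.81 , - 36/19,74/15,7,  90/11,9, 62/5,26,35, 36,  42, 43 , 59 , 85 , 90 , 99] 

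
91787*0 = 0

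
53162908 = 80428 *661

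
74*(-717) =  - 53058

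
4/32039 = 4/32039 = 0.00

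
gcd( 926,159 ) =1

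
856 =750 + 106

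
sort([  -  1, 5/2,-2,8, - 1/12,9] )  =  [ - 2,-1 ,-1/12, 5/2,  8, 9]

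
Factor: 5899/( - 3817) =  -11^( - 1 )*17^1 = -17/11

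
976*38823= 37891248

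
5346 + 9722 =15068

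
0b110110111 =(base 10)439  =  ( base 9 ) 537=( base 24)i7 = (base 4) 12313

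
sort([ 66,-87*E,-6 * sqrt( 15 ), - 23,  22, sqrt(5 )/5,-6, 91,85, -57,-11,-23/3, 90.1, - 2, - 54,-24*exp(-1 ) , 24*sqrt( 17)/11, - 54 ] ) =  [-87*E,-57,-54, - 54, - 6*sqrt( 15 ),-23,-11, - 24*exp( - 1 ),  -  23/3, - 6,-2, sqrt(5)/5,24*sqrt( 17)/11,22, 66, 85, 90.1,  91 ]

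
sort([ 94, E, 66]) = [E, 66, 94]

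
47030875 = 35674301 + 11356574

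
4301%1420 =41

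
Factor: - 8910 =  - 2^1*3^4*5^1*11^1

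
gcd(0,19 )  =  19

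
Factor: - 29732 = - 2^2*7433^1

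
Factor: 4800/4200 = 2^3*7^(  -  1) = 8/7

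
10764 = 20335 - 9571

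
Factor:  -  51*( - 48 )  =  2448  =  2^4*3^2*17^1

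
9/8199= 1/911= 0.00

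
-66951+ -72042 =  - 138993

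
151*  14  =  2114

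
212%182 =30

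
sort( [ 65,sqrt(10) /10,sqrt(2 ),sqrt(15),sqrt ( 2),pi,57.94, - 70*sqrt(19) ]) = [ - 70*sqrt(19),sqrt( 10)/10, sqrt(2 ),sqrt(  2), pi,sqrt( 15 ), 57.94, 65] 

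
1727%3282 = 1727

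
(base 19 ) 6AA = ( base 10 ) 2366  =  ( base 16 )93E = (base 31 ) 2ea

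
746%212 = 110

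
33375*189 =6307875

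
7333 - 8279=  - 946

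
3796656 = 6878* 552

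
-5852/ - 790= 2926/395 = 7.41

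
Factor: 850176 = 2^8*3^4*41^1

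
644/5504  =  161/1376 = 0.12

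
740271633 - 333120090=407151543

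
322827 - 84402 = 238425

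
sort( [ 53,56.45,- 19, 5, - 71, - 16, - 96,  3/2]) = [ - 96, - 71,  -  19, - 16 , 3/2,  5,53,  56.45 ]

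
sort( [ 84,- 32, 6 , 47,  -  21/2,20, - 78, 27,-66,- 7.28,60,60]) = [ - 78, - 66, - 32,  -  21/2,-7.28,6 , 20,27,47,60, 60,84 ] 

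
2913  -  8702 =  - 5789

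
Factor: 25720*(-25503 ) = -2^3*3^1*  5^1*643^1*8501^1 = - 655937160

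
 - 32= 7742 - 7774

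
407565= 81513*5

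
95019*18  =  1710342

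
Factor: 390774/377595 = 130258/125865 = 2^1*3^( - 2 )*5^( - 1 )*2797^( - 1 )*65129^1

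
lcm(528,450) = 39600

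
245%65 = 50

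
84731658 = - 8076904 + 92808562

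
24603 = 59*417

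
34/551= 34/551 = 0.06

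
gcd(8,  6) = 2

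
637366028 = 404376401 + 232989627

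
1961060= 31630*62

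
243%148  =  95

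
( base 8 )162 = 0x72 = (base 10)114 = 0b1110010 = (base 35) 39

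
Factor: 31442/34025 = 2^1*5^( - 2)*79^1*199^1*1361^( - 1) 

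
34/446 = 17/223 = 0.08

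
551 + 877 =1428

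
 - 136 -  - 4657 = 4521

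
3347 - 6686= - 3339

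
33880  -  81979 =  - 48099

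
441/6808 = 441/6808 = 0.06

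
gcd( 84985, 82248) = 23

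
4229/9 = 4229/9= 469.89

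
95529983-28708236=66821747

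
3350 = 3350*1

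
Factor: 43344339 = 3^1 * 17^1 * 19^1*41^1 * 1091^1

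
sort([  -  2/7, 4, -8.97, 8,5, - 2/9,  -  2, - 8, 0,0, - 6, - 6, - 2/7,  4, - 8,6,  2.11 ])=[ - 8.97, -8,- 8, - 6, - 6, - 2 , - 2/7, - 2/7 , - 2/9, 0, 0, 2.11,4, 4, 5, 6,  8]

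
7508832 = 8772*856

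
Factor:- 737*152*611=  - 2^3 * 11^1*13^1*19^1*47^1*67^1 = - 68446664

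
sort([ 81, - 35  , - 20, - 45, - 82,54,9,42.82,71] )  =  [ - 82, - 45,  -  35, - 20,  9, 42.82,54, 71, 81]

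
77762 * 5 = 388810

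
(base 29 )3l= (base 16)6C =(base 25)48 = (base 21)53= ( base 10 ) 108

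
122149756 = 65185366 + 56964390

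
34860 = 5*6972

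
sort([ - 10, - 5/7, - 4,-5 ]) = [ - 10, - 5, - 4 ,- 5/7] 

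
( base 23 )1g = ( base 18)23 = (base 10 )39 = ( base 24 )1f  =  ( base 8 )47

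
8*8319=66552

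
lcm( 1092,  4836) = 33852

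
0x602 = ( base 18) 4d8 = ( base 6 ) 11042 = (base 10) 1538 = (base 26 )274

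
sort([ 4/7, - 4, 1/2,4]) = [-4,  1/2, 4/7, 4] 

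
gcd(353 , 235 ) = 1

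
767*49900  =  38273300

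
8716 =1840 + 6876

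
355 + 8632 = 8987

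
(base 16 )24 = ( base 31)15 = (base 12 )30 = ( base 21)1F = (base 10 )36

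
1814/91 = 1814/91 = 19.93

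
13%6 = 1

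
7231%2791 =1649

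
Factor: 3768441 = 3^1*17^1*19^1*3889^1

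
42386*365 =15470890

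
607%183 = 58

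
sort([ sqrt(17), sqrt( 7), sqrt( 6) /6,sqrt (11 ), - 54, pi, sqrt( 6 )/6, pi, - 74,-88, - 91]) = [ - 91, -88, - 74, - 54,  sqrt(6 )/6, sqrt(6)/6, sqrt(7),pi,pi, sqrt( 11), sqrt( 17) ]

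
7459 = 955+6504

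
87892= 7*12556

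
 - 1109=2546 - 3655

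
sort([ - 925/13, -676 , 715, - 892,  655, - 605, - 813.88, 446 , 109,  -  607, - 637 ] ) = [  -  892,-813.88, - 676, - 637, - 607, - 605, - 925/13, 109, 446,  655, 715]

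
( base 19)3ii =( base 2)10110100011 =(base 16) 5a3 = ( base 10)1443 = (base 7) 4131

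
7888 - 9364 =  - 1476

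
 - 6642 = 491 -7133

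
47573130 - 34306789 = 13266341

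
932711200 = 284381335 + 648329865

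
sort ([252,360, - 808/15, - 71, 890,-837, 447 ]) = [ - 837, - 71, - 808/15,252, 360,447,890 ] 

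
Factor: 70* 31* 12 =26040 = 2^3*3^1 * 5^1*7^1*31^1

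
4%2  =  0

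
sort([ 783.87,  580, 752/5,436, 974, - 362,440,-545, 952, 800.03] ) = [ - 545, - 362,752/5, 436,440,580,783.87,  800.03 , 952,974]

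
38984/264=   443/3 = 147.67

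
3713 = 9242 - 5529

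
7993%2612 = 157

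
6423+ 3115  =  9538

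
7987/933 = 7987/933 = 8.56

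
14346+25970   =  40316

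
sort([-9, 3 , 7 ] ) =[  -  9, 3, 7 ] 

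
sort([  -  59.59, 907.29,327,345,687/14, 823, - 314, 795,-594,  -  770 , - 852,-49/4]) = [-852, - 770, - 594,-314  ,  -  59.59,-49/4, 687/14 , 327 , 345, 795, 823,907.29]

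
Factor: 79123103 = 79123103^1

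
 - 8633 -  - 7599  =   - 1034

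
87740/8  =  10967 + 1/2=   10967.50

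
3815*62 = 236530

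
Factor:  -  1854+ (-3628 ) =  - 5482 = -2^1 * 2741^1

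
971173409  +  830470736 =1801644145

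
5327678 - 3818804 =1508874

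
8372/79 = 8372/79 = 105.97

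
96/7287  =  32/2429 = 0.01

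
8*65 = 520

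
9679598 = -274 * (-35327 ) 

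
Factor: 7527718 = 2^1*11^1 * 67^1 * 5107^1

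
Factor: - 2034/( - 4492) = 2^( - 1) * 3^2* 113^1 * 1123^ ( - 1) = 1017/2246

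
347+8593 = 8940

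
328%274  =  54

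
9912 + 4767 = 14679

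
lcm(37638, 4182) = 37638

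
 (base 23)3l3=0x819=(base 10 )2073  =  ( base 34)1QX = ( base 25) 37N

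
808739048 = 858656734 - 49917686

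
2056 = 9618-7562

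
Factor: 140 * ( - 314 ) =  - 2^3*5^1 * 7^1*157^1 = - 43960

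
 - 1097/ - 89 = 1097/89 = 12.33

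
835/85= 167/17 = 9.82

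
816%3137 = 816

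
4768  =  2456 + 2312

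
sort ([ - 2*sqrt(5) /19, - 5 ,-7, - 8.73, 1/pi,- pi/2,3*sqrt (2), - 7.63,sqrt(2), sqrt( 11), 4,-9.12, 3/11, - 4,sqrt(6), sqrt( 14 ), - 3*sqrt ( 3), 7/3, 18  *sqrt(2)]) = [-9.12, - 8.73,-7.63,- 7, - 3*sqrt (3 ), - 5, - 4, - pi/2,  -  2*sqrt ( 5 ) /19,3/11, 1/pi, sqrt ( 2),7/3,sqrt( 6), sqrt( 11),sqrt(14),4, 3*sqrt(2), 18*sqrt(2)] 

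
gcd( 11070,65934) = 54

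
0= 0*19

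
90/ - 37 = -90/37 = - 2.43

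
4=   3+1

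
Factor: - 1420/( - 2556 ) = 5/9 = 3^(-2)*5^1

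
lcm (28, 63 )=252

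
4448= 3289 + 1159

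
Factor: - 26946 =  - 2^1*3^3*499^1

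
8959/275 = 32 + 159/275  =  32.58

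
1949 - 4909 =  - 2960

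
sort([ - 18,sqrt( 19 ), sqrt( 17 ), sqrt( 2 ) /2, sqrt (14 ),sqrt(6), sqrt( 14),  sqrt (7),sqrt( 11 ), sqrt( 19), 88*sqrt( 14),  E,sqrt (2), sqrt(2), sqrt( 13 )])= [-18, sqrt(2)/2,sqrt( 2), sqrt(2),sqrt(6 ), sqrt(7), E,sqrt( 11 ), sqrt(13), sqrt (14 ),sqrt(14),sqrt(17), sqrt(19), sqrt( 19), 88 * sqrt(14)]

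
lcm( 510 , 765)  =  1530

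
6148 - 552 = 5596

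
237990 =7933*30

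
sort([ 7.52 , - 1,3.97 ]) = [ - 1,  3.97,7.52 ]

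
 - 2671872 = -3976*672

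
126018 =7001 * 18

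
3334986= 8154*409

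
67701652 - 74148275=-6446623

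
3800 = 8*475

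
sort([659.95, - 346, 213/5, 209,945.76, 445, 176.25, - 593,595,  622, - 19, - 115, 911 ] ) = [ - 593, - 346, - 115, - 19,213/5, 176.25, 209, 445, 595,  622, 659.95, 911,945.76] 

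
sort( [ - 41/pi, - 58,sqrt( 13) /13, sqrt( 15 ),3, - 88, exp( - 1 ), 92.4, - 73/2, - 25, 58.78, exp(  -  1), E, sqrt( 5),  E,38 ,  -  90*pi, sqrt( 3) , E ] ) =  [ - 90 * pi , - 88, - 58, - 73/2, - 25 , - 41/pi,sqrt( 13) /13, exp( - 1), exp(  -  1), sqrt( 3),sqrt( 5 ), E,E, E, 3,sqrt( 15),  38, 58.78, 92.4]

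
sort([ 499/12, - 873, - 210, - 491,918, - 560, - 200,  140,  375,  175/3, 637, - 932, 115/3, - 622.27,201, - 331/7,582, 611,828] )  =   [ - 932, - 873, - 622.27,-560, - 491,-210,  -  200, -331/7, 115/3,499/12,175/3, 140, 201,  375,582,611,637,828, 918 ] 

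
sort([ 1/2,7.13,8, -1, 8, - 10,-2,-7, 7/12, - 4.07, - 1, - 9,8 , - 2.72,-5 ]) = [  -  10, -9,-7, - 5, - 4.07,-2.72,-2,-1, - 1,1/2,7/12, 7.13,8, 8,8]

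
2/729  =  2/729 = 0.00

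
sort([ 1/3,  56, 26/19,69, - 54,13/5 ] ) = [ - 54, 1/3, 26/19, 13/5,56,69]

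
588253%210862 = 166529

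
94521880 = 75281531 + 19240349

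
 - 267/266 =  - 2 + 265/266 = -1.00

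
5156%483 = 326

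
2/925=2/925 = 0.00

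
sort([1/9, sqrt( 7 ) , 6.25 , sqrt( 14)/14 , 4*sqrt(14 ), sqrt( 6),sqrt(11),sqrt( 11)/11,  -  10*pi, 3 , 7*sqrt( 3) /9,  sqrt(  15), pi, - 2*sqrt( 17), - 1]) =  [ -10*pi, - 2*sqrt(17 ),-1 , 1/9 , sqrt( 14)/14, sqrt( 11 ) /11, 7 *sqrt( 3)/9,sqrt(6), sqrt( 7 ) , 3,pi, sqrt( 11), sqrt( 15), 6.25 , 4*sqrt( 14)]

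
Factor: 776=2^3*97^1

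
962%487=475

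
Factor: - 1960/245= - 2^3  =  - 8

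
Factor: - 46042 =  - 2^1*23021^1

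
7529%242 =27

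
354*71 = 25134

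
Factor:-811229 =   -  659^1*1231^1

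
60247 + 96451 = 156698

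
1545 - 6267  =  -4722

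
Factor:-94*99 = - 9306 = - 2^1*3^2 * 11^1 *47^1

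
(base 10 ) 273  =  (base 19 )E7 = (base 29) 9C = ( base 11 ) 229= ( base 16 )111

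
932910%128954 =30232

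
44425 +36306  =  80731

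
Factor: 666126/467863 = 2^1*3^2*11^( -1 ) *23^1*1609^1* 42533^(-1 )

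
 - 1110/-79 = 14+4/79 = 14.05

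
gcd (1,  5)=1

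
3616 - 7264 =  - 3648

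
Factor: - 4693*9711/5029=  - 3^2*13^2* 19^2*47^( - 1)*83^1*107^(-1) = - 45573723/5029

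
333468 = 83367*4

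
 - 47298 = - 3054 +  - 44244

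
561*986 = 553146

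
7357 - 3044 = 4313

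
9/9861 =3/3287 = 0.00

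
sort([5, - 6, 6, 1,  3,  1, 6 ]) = [-6,1,  1, 3, 5, 6, 6]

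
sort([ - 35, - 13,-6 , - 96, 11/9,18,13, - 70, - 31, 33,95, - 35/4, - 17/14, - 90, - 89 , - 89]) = [ - 96, - 90, - 89 , -89,  -  70,-35, - 31,-13, - 35/4, - 6, - 17/14, 11/9,13,18,  33,95 ]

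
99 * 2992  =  296208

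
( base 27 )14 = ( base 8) 37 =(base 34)v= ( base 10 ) 31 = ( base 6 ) 51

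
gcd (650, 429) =13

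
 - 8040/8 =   -  1005 = -1005.00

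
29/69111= 29/69111 = 0.00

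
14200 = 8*1775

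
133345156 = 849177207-715832051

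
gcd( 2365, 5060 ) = 55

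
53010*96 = 5088960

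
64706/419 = 64706/419 = 154.43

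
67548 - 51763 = 15785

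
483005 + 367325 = 850330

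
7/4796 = 7/4796  =  0.00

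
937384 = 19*49336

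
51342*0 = 0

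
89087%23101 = 19784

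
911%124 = 43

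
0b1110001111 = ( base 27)16K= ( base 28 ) 14F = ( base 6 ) 4115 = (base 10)911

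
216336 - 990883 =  - 774547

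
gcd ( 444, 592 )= 148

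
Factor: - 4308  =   - 2^2*3^1*359^1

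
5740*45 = 258300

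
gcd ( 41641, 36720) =1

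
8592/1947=2864/649 = 4.41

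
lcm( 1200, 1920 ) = 9600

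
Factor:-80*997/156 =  - 2^2*3^(  -  1)*5^1*13^(-1) * 997^1 = - 19940/39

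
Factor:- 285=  - 3^1*5^1*19^1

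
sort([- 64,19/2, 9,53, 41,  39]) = [ - 64,  9, 19/2,39  ,  41,53 ]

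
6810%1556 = 586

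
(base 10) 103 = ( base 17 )61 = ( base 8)147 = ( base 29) 3G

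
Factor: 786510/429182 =3^4*5^1*13^( - 1)*17^(-1 ) = 405/221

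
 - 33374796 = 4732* ( - 7053 ) 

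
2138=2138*1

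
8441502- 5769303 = 2672199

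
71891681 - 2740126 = 69151555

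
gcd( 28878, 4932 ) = 6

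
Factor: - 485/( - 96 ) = 2^( - 5) * 3^( - 1 )*5^1*97^1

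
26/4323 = 26/4323 = 0.01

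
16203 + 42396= 58599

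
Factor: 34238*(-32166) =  - 1101299508 = -2^2*3^2*17^1*19^1*53^1 * 1787^1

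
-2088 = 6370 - 8458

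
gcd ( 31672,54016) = 8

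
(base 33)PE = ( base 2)1101000111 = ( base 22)1g3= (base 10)839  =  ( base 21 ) 1IK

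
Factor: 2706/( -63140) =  - 3/70 = -  2^(-1)  *3^1 * 5^( - 1)*7^( - 1) 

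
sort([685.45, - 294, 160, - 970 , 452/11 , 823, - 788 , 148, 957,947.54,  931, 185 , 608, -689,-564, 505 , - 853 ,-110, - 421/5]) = [ - 970, - 853,-788 ,-689, - 564 , - 294,-110,  -  421/5,452/11 , 148 , 160,185, 505,  608,685.45, 823,931, 947.54,957 ] 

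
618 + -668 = -50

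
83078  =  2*41539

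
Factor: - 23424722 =- 2^1*281^1*41681^1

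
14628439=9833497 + 4794942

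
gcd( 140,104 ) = 4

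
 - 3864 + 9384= 5520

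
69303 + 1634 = 70937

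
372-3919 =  - 3547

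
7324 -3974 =3350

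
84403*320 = 27008960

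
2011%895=221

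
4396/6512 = 1099/1628 =0.68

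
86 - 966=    - 880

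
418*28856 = 12061808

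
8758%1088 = 54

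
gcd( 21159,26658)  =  9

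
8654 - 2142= 6512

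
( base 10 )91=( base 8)133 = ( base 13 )70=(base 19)4F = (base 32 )2R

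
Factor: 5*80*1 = 400=2^4*5^2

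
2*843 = 1686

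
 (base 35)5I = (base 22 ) 8H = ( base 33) 5s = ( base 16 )c1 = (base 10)193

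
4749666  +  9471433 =14221099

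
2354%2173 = 181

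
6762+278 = 7040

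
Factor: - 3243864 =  - 2^3*3^1*13^1*37^1* 281^1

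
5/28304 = 5/28304 = 0.00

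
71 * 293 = 20803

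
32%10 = 2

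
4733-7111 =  - 2378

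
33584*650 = 21829600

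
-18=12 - 30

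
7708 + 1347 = 9055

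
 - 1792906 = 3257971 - 5050877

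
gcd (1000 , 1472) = 8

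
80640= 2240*36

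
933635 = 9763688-8830053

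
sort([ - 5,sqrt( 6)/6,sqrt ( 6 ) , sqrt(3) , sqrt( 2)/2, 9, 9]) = [ - 5, sqrt(6) /6, sqrt (2 ) /2,sqrt( 3), sqrt(6),9,9] 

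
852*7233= 6162516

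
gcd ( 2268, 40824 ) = 2268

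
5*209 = 1045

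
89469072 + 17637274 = 107106346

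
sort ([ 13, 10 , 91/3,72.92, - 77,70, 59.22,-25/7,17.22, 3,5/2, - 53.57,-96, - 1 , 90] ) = [ - 96, - 77, - 53.57,-25/7,-1,5/2 , 3, 10,13, 17.22, 91/3,59.22,70,72.92, 90] 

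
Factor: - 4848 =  - 2^4 * 3^1*101^1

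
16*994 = 15904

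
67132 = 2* 33566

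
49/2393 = 49/2393 = 0.02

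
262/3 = 87 + 1/3=87.33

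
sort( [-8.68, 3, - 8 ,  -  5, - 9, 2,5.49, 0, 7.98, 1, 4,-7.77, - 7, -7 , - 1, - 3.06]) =[ - 9, - 8.68,  -  8, - 7.77, - 7 , - 7, - 5, - 3.06, - 1, 0,1, 2, 3 , 4, 5.49,7.98 ] 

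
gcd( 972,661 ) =1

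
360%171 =18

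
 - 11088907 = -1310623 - 9778284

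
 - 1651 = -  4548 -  - 2897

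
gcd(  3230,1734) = 34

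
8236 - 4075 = 4161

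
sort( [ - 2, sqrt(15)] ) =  [ - 2, sqrt( 15)]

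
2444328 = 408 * 5991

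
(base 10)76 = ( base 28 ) 2k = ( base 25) 31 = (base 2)1001100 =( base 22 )3a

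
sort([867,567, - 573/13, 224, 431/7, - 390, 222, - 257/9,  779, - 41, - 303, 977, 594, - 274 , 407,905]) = [ - 390, - 303, - 274 ,  -  573/13 , - 41, - 257/9, 431/7, 222, 224, 407, 567,594, 779 , 867, 905  ,  977] 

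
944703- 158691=786012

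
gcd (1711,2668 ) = 29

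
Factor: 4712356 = 2^2*11^1*107099^1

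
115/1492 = 115/1492 = 0.08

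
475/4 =475/4= 118.75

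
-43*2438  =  -104834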